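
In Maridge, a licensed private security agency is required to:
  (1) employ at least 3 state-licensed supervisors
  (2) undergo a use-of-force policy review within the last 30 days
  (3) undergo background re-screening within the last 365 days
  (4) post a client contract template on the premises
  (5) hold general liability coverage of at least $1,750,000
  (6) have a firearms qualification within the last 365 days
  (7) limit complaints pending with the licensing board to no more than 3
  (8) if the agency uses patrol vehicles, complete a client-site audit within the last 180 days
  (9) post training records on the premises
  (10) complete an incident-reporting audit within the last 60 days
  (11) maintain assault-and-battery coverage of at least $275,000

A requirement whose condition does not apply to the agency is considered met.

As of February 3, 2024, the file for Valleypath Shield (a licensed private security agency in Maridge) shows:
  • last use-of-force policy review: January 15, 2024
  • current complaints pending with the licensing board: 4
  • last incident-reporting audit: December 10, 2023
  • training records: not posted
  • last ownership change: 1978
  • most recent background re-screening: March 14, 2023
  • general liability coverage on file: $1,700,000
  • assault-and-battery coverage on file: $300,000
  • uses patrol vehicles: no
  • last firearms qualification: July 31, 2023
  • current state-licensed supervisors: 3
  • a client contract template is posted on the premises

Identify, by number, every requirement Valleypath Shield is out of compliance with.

1. state-licensed supervisors 3 ≥ 3 → met
2. use-of-force policy review 19 days ago vs limit 30 → met
3. background re-screening 326 days ago vs limit 365 → met
4. client contract template present → met
5. general liability coverage $1,700,000 < $1,750,000 → not met
6. firearms qualification 187 days ago vs limit 365 → met
7. complaints pending with the licensing board 4 > 3 → not met
8. condition 'uses patrol vehicles' does not hold → requirement n/a → met
9. training records absent → not met
10. incident-reporting audit 55 days ago vs limit 60 → met
11. assault-and-battery coverage $300,000 ≥ $275,000 → met
Not met: 5, 7, 9

5, 7, 9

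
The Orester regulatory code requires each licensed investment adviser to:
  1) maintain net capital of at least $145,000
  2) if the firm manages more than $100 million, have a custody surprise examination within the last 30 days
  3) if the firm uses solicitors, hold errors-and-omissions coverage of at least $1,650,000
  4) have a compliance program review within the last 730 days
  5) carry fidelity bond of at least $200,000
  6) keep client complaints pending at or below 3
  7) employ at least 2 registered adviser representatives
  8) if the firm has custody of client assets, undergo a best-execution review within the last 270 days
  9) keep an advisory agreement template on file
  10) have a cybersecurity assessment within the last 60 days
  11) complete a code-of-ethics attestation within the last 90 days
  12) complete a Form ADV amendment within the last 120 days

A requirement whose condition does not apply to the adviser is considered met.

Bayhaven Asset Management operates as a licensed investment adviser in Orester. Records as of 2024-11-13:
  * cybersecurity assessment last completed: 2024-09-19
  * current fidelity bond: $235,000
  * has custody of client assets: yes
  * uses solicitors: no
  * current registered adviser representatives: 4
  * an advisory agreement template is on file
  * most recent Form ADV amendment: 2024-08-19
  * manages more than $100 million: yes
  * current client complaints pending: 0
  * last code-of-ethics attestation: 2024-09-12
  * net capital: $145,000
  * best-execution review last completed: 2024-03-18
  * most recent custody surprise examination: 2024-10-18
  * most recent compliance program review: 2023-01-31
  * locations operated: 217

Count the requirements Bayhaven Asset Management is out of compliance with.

1. net capital $145,000 ≥ $145,000 → met
2. condition 'manages more than $100 million' holds; custody surprise examination 26 days ago vs limit 30 → met
3. condition 'uses solicitors' does not hold → requirement n/a → met
4. compliance program review 652 days ago vs limit 730 → met
5. fidelity bond $235,000 ≥ $200,000 → met
6. client complaints pending 0 ≤ 3 → met
7. registered adviser representatives 4 ≥ 2 → met
8. condition 'has custody of client assets' holds; best-execution review 240 days ago vs limit 270 → met
9. advisory agreement template present → met
10. cybersecurity assessment 55 days ago vs limit 60 → met
11. code-of-ethics attestation 62 days ago vs limit 90 → met
12. Form ADV amendment 86 days ago vs limit 120 → met
Not met: 0 of 12

0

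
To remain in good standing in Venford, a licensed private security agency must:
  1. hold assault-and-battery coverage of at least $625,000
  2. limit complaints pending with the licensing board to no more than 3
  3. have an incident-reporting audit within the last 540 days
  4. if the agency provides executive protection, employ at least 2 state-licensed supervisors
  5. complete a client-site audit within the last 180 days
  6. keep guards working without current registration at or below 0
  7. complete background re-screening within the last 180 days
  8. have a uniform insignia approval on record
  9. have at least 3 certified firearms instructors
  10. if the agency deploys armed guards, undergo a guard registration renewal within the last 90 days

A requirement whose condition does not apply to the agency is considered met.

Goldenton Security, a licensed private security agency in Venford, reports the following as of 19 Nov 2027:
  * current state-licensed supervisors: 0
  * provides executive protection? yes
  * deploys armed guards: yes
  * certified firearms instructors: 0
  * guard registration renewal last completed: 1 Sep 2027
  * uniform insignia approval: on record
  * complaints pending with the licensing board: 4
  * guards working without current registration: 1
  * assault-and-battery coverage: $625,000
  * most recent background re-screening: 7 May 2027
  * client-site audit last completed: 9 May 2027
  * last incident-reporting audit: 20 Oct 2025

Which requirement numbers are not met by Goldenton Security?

2, 3, 4, 5, 6, 7, 9

1. assault-and-battery coverage $625,000 ≥ $625,000 → met
2. complaints pending with the licensing board 4 > 3 → not met
3. incident-reporting audit 760 days ago vs limit 540 → not met
4. condition 'provides executive protection' holds; state-licensed supervisors 0 < 2 → not met
5. client-site audit 194 days ago vs limit 180 → not met
6. guards working without current registration 1 > 0 → not met
7. background re-screening 196 days ago vs limit 180 → not met
8. uniform insignia approval present → met
9. certified firearms instructors 0 < 3 → not met
10. condition 'deploys armed guards' holds; guard registration renewal 79 days ago vs limit 90 → met
Not met: 2, 3, 4, 5, 6, 7, 9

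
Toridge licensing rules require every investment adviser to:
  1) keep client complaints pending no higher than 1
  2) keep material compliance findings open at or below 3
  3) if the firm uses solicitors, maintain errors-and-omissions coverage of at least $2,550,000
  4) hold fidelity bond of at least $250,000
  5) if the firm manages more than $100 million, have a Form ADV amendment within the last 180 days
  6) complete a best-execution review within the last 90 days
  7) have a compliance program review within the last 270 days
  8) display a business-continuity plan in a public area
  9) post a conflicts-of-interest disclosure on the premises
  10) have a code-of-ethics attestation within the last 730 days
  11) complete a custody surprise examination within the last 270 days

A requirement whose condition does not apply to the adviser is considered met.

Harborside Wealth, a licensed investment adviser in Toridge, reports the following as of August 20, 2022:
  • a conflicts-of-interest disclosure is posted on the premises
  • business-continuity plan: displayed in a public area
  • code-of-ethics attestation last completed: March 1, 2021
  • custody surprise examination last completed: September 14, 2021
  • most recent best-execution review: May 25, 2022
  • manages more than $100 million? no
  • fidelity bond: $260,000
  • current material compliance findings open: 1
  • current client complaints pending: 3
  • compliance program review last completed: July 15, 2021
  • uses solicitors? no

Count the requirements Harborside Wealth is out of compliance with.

3

1. client complaints pending 3 > 1 → not met
2. material compliance findings open 1 ≤ 3 → met
3. condition 'uses solicitors' does not hold → requirement n/a → met
4. fidelity bond $260,000 ≥ $250,000 → met
5. condition 'manages more than $100 million' does not hold → requirement n/a → met
6. best-execution review 87 days ago vs limit 90 → met
7. compliance program review 401 days ago vs limit 270 → not met
8. business-continuity plan present → met
9. conflicts-of-interest disclosure present → met
10. code-of-ethics attestation 537 days ago vs limit 730 → met
11. custody surprise examination 340 days ago vs limit 270 → not met
Not met: 3 of 11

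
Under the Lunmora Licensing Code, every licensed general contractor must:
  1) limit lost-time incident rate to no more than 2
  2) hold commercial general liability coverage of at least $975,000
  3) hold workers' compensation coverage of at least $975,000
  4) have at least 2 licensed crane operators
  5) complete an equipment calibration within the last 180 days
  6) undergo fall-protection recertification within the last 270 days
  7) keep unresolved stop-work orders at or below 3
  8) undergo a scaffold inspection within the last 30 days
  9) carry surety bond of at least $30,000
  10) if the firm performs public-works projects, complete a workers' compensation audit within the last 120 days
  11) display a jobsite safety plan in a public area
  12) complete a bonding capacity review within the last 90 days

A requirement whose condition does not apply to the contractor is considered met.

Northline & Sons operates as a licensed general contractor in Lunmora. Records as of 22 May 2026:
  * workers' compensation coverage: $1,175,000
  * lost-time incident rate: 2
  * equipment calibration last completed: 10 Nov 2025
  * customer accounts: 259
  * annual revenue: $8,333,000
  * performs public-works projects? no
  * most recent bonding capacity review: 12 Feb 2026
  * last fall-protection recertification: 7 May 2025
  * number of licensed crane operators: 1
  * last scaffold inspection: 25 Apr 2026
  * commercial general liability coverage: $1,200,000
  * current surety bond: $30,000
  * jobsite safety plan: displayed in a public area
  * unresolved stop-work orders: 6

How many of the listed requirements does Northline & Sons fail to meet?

1. lost-time incident rate 2 ≤ 2 → met
2. commercial general liability coverage $1,200,000 ≥ $975,000 → met
3. workers' compensation coverage $1,175,000 ≥ $975,000 → met
4. licensed crane operators 1 < 2 → not met
5. equipment calibration 193 days ago vs limit 180 → not met
6. fall-protection recertification 380 days ago vs limit 270 → not met
7. unresolved stop-work orders 6 > 3 → not met
8. scaffold inspection 27 days ago vs limit 30 → met
9. surety bond $30,000 ≥ $30,000 → met
10. condition 'performs public-works projects' does not hold → requirement n/a → met
11. jobsite safety plan present → met
12. bonding capacity review 99 days ago vs limit 90 → not met
Not met: 5 of 12

5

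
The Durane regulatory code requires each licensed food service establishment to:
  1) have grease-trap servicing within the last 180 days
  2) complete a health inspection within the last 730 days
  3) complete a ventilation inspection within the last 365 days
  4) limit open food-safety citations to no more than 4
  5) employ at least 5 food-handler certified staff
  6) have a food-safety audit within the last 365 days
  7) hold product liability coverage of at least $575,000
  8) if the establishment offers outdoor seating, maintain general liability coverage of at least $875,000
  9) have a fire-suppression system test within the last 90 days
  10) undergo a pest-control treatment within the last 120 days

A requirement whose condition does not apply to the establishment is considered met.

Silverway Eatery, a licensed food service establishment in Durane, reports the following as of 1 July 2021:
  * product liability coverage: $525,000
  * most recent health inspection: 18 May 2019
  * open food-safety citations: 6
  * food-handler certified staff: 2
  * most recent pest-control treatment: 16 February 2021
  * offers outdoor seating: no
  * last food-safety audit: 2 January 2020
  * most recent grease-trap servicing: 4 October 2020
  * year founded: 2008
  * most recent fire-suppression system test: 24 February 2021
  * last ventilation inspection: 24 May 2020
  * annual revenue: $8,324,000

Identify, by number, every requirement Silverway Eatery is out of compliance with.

1. grease-trap servicing 270 days ago vs limit 180 → not met
2. health inspection 775 days ago vs limit 730 → not met
3. ventilation inspection 403 days ago vs limit 365 → not met
4. open food-safety citations 6 > 4 → not met
5. food-handler certified staff 2 < 5 → not met
6. food-safety audit 546 days ago vs limit 365 → not met
7. product liability coverage $525,000 < $575,000 → not met
8. condition 'offers outdoor seating' does not hold → requirement n/a → met
9. fire-suppression system test 127 days ago vs limit 90 → not met
10. pest-control treatment 135 days ago vs limit 120 → not met
Not met: 1, 2, 3, 4, 5, 6, 7, 9, 10

1, 2, 3, 4, 5, 6, 7, 9, 10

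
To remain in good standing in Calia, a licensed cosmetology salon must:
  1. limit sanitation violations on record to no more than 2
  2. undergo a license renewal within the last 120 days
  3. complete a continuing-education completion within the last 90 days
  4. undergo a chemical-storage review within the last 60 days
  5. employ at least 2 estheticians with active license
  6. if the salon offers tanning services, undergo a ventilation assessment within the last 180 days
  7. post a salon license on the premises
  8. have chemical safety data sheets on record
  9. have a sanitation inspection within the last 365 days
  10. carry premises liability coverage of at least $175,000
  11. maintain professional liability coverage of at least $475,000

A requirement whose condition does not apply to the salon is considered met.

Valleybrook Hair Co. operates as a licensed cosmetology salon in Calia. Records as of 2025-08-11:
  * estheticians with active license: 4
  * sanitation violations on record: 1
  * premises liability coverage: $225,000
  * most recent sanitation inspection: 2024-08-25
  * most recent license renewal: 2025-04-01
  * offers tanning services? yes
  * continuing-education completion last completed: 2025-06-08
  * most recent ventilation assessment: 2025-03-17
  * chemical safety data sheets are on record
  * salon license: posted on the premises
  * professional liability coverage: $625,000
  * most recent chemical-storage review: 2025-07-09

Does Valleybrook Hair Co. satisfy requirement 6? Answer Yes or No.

Yes

6. condition 'offers tanning services' holds; ventilation assessment 147 days ago vs limit 180 → met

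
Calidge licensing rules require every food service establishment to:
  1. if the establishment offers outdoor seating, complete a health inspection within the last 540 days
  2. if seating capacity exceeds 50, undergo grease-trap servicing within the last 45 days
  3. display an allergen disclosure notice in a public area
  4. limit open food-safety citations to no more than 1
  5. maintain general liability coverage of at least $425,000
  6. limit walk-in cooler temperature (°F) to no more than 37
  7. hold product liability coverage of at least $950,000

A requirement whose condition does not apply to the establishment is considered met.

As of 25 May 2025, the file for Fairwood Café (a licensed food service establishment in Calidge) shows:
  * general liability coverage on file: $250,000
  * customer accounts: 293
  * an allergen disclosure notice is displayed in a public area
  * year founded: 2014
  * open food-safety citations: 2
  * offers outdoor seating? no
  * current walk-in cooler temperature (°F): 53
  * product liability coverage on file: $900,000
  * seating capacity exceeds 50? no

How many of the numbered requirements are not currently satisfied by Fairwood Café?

4

1. condition 'offers outdoor seating' does not hold → requirement n/a → met
2. condition 'seating capacity exceeds 50' does not hold → requirement n/a → met
3. allergen disclosure notice present → met
4. open food-safety citations 2 > 1 → not met
5. general liability coverage $250,000 < $425,000 → not met
6. walk-in cooler temperature (°F) 53 > 37 → not met
7. product liability coverage $900,000 < $950,000 → not met
Not met: 4 of 7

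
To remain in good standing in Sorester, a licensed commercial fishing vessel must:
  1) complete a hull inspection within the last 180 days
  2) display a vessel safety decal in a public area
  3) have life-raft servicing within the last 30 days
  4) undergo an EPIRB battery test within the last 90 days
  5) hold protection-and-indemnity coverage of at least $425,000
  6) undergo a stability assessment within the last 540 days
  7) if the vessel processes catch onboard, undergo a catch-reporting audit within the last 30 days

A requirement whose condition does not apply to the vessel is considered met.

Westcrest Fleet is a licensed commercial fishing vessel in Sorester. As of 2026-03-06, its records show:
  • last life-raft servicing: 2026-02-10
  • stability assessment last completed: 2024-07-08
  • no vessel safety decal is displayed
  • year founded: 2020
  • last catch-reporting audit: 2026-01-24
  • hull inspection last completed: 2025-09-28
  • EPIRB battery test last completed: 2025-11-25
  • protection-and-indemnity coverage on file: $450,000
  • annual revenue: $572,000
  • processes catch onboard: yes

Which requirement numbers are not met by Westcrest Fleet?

1. hull inspection 159 days ago vs limit 180 → met
2. vessel safety decal absent → not met
3. life-raft servicing 24 days ago vs limit 30 → met
4. EPIRB battery test 101 days ago vs limit 90 → not met
5. protection-and-indemnity coverage $450,000 ≥ $425,000 → met
6. stability assessment 606 days ago vs limit 540 → not met
7. condition 'processes catch onboard' holds; catch-reporting audit 41 days ago vs limit 30 → not met
Not met: 2, 4, 6, 7

2, 4, 6, 7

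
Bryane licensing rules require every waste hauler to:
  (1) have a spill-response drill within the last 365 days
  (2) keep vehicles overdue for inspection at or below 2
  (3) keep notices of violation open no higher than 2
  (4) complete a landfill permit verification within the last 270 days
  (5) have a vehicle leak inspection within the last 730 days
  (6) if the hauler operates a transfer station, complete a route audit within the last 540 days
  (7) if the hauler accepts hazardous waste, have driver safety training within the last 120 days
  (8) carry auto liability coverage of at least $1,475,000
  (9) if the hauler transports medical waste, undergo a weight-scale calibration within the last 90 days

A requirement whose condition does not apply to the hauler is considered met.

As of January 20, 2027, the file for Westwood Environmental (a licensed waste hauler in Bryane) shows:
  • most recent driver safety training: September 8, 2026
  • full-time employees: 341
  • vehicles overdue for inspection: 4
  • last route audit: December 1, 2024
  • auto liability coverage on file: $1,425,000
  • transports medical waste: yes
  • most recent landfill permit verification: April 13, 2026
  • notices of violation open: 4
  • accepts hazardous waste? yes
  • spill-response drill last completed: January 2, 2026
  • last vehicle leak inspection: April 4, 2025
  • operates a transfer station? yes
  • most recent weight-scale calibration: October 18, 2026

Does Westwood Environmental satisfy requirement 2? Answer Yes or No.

2. vehicles overdue for inspection 4 > 2 → not met

No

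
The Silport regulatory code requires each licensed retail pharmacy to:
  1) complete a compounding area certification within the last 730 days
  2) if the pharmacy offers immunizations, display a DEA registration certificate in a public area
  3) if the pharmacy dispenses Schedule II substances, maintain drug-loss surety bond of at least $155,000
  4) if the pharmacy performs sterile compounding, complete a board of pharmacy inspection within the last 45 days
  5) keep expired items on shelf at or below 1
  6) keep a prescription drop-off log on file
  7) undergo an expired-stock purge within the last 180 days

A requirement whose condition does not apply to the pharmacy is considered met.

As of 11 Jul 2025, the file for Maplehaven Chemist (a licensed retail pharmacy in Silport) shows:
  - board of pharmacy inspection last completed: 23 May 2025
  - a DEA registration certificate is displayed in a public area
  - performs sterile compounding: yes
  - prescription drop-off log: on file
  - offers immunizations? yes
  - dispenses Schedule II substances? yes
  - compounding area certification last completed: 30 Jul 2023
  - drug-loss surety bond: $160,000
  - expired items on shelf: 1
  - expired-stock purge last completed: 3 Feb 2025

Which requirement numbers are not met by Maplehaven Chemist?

1. compounding area certification 712 days ago vs limit 730 → met
2. condition 'offers immunizations' holds; DEA registration certificate present → met
3. condition 'dispenses Schedule II substances' holds; drug-loss surety bond $160,000 ≥ $155,000 → met
4. condition 'performs sterile compounding' holds; board of pharmacy inspection 49 days ago vs limit 45 → not met
5. expired items on shelf 1 ≤ 1 → met
6. prescription drop-off log present → met
7. expired-stock purge 158 days ago vs limit 180 → met
Not met: 4

4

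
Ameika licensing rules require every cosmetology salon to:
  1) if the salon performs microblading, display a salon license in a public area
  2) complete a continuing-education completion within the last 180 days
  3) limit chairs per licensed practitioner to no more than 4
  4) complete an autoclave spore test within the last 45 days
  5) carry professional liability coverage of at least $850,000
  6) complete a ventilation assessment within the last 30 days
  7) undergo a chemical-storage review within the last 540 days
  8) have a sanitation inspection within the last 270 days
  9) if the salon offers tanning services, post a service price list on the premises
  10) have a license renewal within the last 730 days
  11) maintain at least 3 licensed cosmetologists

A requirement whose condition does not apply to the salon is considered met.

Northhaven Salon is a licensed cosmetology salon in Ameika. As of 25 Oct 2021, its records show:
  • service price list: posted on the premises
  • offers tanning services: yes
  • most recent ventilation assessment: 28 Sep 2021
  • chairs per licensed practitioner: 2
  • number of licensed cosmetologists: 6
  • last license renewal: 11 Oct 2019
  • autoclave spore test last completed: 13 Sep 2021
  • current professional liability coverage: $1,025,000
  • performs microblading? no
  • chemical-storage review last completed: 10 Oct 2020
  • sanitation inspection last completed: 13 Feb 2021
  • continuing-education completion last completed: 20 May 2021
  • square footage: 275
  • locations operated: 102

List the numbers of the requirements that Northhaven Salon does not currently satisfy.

1. condition 'performs microblading' does not hold → requirement n/a → met
2. continuing-education completion 158 days ago vs limit 180 → met
3. chairs per licensed practitioner 2 ≤ 4 → met
4. autoclave spore test 42 days ago vs limit 45 → met
5. professional liability coverage $1,025,000 ≥ $850,000 → met
6. ventilation assessment 27 days ago vs limit 30 → met
7. chemical-storage review 380 days ago vs limit 540 → met
8. sanitation inspection 254 days ago vs limit 270 → met
9. condition 'offers tanning services' holds; service price list present → met
10. license renewal 745 days ago vs limit 730 → not met
11. licensed cosmetologists 6 ≥ 3 → met
Not met: 10

10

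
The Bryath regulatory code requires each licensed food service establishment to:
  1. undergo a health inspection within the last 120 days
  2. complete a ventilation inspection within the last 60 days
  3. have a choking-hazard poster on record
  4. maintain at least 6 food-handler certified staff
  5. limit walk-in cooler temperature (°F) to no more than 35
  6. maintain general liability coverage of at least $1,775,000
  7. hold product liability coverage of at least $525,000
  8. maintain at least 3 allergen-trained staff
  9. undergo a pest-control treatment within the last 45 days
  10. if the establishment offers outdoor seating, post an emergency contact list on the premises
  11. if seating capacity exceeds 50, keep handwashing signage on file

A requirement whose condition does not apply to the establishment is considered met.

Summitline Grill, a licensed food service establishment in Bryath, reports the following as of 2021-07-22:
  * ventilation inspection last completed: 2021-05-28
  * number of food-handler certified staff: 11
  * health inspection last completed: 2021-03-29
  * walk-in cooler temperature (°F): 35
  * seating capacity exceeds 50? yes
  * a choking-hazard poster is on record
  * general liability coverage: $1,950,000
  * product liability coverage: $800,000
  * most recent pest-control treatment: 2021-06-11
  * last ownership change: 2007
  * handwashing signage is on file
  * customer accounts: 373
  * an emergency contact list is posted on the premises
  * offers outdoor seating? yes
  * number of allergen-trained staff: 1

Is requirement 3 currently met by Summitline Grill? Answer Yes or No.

3. choking-hazard poster present → met

Yes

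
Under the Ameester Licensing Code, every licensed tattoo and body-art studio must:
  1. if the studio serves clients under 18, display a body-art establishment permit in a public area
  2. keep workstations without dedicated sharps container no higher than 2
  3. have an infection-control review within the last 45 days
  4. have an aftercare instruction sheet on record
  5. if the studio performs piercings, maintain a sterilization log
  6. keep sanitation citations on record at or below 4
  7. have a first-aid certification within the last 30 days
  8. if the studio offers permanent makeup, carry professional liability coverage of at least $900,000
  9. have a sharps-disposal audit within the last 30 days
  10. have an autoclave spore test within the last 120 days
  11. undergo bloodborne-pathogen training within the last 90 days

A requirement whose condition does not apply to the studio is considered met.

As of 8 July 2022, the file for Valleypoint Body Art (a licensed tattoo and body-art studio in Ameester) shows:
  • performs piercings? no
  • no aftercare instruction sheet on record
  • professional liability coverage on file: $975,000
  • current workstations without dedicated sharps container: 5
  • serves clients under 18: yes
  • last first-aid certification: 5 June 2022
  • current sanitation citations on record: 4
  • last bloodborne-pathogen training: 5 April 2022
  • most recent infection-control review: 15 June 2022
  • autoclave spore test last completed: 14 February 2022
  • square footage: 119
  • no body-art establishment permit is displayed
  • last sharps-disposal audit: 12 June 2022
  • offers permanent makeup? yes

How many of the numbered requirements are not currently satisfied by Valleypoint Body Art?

1. condition 'serves clients under 18' holds; body-art establishment permit absent → not met
2. workstations without dedicated sharps container 5 > 2 → not met
3. infection-control review 23 days ago vs limit 45 → met
4. aftercare instruction sheet absent → not met
5. condition 'performs piercings' does not hold → requirement n/a → met
6. sanitation citations on record 4 ≤ 4 → met
7. first-aid certification 33 days ago vs limit 30 → not met
8. condition 'offers permanent makeup' holds; professional liability coverage $975,000 ≥ $900,000 → met
9. sharps-disposal audit 26 days ago vs limit 30 → met
10. autoclave spore test 144 days ago vs limit 120 → not met
11. bloodborne-pathogen training 94 days ago vs limit 90 → not met
Not met: 6 of 11

6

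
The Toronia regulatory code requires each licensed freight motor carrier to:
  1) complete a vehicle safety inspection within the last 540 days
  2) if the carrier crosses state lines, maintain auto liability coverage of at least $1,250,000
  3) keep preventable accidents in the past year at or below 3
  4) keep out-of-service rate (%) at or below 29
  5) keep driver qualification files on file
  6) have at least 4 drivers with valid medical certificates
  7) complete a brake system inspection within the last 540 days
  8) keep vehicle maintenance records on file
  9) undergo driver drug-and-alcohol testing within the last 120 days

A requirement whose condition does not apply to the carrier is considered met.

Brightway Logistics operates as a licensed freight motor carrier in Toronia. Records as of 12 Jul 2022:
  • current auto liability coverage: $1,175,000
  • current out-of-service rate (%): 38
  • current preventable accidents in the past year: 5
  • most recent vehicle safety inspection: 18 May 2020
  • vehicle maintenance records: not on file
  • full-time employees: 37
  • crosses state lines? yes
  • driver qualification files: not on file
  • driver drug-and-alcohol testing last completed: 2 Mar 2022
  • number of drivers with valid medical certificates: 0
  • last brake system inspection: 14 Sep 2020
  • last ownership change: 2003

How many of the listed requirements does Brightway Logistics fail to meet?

9

1. vehicle safety inspection 785 days ago vs limit 540 → not met
2. condition 'crosses state lines' holds; auto liability coverage $1,175,000 < $1,250,000 → not met
3. preventable accidents in the past year 5 > 3 → not met
4. out-of-service rate (%) 38 > 29 → not met
5. driver qualification files absent → not met
6. drivers with valid medical certificates 0 < 4 → not met
7. brake system inspection 666 days ago vs limit 540 → not met
8. vehicle maintenance records absent → not met
9. driver drug-and-alcohol testing 132 days ago vs limit 120 → not met
Not met: 9 of 9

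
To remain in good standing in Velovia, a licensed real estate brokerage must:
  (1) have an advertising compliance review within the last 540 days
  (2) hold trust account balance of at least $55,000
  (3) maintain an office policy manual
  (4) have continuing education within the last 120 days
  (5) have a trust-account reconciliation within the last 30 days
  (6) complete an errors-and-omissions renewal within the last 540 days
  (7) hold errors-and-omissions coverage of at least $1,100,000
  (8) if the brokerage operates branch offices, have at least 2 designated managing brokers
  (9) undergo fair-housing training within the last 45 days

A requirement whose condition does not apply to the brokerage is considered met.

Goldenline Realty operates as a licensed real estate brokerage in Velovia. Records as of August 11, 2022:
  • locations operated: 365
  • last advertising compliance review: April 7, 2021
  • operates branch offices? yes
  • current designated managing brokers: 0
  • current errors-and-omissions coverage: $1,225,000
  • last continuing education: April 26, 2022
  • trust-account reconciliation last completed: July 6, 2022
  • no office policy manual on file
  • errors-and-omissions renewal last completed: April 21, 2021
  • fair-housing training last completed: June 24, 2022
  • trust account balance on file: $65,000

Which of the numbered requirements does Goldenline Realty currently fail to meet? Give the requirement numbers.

3, 5, 8, 9

1. advertising compliance review 491 days ago vs limit 540 → met
2. trust account balance $65,000 ≥ $55,000 → met
3. office policy manual absent → not met
4. continuing education 107 days ago vs limit 120 → met
5. trust-account reconciliation 36 days ago vs limit 30 → not met
6. errors-and-omissions renewal 477 days ago vs limit 540 → met
7. errors-and-omissions coverage $1,225,000 ≥ $1,100,000 → met
8. condition 'operates branch offices' holds; designated managing brokers 0 < 2 → not met
9. fair-housing training 48 days ago vs limit 45 → not met
Not met: 3, 5, 8, 9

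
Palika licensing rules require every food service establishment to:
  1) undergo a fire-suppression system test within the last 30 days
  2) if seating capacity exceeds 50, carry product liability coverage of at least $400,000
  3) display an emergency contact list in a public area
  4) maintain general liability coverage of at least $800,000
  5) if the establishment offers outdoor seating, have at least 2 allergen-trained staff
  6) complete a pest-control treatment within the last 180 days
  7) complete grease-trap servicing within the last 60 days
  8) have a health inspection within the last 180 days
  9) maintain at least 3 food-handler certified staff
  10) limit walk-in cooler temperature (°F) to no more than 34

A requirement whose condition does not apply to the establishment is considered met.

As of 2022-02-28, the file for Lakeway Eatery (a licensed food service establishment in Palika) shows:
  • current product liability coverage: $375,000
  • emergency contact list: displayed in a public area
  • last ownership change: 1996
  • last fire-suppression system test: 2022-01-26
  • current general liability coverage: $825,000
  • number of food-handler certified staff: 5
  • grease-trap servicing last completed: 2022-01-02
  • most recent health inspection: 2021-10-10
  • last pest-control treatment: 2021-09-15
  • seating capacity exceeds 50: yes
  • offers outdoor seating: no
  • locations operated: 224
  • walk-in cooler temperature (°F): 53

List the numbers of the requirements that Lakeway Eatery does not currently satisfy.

1, 2, 10

1. fire-suppression system test 33 days ago vs limit 30 → not met
2. condition 'seating capacity exceeds 50' holds; product liability coverage $375,000 < $400,000 → not met
3. emergency contact list present → met
4. general liability coverage $825,000 ≥ $800,000 → met
5. condition 'offers outdoor seating' does not hold → requirement n/a → met
6. pest-control treatment 166 days ago vs limit 180 → met
7. grease-trap servicing 57 days ago vs limit 60 → met
8. health inspection 141 days ago vs limit 180 → met
9. food-handler certified staff 5 ≥ 3 → met
10. walk-in cooler temperature (°F) 53 > 34 → not met
Not met: 1, 2, 10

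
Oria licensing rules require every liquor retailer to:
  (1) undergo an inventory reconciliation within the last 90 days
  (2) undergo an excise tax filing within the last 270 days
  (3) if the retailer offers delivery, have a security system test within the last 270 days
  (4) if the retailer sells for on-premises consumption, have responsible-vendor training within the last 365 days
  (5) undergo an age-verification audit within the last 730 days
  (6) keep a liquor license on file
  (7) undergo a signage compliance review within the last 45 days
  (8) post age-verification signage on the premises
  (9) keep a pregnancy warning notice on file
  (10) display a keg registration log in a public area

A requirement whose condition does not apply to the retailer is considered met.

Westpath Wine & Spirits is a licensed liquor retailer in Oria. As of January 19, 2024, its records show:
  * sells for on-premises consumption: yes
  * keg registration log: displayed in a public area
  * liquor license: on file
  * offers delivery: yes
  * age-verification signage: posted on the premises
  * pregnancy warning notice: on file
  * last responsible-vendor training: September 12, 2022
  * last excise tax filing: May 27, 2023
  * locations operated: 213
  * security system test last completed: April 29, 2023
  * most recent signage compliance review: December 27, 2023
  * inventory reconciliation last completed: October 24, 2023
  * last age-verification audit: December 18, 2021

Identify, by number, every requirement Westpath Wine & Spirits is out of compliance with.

1. inventory reconciliation 87 days ago vs limit 90 → met
2. excise tax filing 237 days ago vs limit 270 → met
3. condition 'offers delivery' holds; security system test 265 days ago vs limit 270 → met
4. condition 'sells for on-premises consumption' holds; responsible-vendor training 494 days ago vs limit 365 → not met
5. age-verification audit 762 days ago vs limit 730 → not met
6. liquor license present → met
7. signage compliance review 23 days ago vs limit 45 → met
8. age-verification signage present → met
9. pregnancy warning notice present → met
10. keg registration log present → met
Not met: 4, 5

4, 5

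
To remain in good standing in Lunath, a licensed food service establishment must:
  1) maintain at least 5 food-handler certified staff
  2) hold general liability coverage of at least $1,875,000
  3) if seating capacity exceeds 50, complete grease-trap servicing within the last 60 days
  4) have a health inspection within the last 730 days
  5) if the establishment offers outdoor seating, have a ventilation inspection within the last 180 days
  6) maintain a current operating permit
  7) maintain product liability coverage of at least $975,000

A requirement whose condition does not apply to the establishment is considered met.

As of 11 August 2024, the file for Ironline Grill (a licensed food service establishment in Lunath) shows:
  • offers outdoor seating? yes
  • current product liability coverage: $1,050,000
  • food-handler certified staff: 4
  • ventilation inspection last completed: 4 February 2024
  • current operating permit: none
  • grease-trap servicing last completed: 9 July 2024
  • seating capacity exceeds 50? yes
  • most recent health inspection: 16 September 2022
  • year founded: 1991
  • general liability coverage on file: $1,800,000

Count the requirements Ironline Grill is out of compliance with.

1. food-handler certified staff 4 < 5 → not met
2. general liability coverage $1,800,000 < $1,875,000 → not met
3. condition 'seating capacity exceeds 50' holds; grease-trap servicing 33 days ago vs limit 60 → met
4. health inspection 695 days ago vs limit 730 → met
5. condition 'offers outdoor seating' holds; ventilation inspection 189 days ago vs limit 180 → not met
6. current operating permit absent → not met
7. product liability coverage $1,050,000 ≥ $975,000 → met
Not met: 4 of 7

4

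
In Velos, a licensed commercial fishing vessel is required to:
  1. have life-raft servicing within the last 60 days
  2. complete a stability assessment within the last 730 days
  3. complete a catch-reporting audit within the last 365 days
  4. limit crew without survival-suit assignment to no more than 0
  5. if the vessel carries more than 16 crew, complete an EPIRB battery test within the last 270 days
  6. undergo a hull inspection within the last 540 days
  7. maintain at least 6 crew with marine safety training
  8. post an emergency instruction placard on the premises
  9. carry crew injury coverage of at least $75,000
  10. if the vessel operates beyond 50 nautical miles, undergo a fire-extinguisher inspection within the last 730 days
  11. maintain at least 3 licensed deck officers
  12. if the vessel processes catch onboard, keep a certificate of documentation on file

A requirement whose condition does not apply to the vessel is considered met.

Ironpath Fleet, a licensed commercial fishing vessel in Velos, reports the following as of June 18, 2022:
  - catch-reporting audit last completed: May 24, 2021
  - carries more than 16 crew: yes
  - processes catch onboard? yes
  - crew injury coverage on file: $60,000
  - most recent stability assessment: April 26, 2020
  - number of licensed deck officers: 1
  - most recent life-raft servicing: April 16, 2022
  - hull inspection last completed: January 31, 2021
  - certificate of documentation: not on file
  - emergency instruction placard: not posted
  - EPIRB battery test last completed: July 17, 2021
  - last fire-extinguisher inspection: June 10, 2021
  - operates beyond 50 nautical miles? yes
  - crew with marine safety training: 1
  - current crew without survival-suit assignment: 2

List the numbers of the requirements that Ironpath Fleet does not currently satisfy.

1. life-raft servicing 63 days ago vs limit 60 → not met
2. stability assessment 783 days ago vs limit 730 → not met
3. catch-reporting audit 390 days ago vs limit 365 → not met
4. crew without survival-suit assignment 2 > 0 → not met
5. condition 'carries more than 16 crew' holds; EPIRB battery test 336 days ago vs limit 270 → not met
6. hull inspection 503 days ago vs limit 540 → met
7. crew with marine safety training 1 < 6 → not met
8. emergency instruction placard absent → not met
9. crew injury coverage $60,000 < $75,000 → not met
10. condition 'operates beyond 50 nautical miles' holds; fire-extinguisher inspection 373 days ago vs limit 730 → met
11. licensed deck officers 1 < 3 → not met
12. condition 'processes catch onboard' holds; certificate of documentation absent → not met
Not met: 1, 2, 3, 4, 5, 7, 8, 9, 11, 12

1, 2, 3, 4, 5, 7, 8, 9, 11, 12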